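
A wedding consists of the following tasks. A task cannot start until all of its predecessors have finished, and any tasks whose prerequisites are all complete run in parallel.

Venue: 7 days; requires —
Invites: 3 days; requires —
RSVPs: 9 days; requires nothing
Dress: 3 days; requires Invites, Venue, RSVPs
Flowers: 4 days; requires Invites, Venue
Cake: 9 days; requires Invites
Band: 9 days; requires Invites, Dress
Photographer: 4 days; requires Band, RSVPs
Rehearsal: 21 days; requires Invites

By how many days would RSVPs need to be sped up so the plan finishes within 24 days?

Current finish: 25 days; target: 24.
RSVPs is on every critical path, so each day cut from RSVPs cuts the finish by one (this holds down to a finish of 24).
Need 25 − 24 = 1 day off RSVPs → RSVPs becomes 8 days, finish becomes 24.

1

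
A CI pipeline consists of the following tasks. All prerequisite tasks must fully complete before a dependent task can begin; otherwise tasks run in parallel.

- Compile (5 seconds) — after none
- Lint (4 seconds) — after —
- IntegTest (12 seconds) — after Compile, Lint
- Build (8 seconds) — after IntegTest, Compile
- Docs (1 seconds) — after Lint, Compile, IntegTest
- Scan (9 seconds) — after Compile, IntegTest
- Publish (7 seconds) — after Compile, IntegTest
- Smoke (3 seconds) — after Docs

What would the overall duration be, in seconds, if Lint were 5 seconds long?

26

Critical path before the change: Compile→IntegTest→Scan = 5+12+9 = 26 giving 26 seconds.
Lint has 1 second of float (longest path through it is 25).
The critical path is still Compile→IntegTest→Scan; finish is now 26 seconds.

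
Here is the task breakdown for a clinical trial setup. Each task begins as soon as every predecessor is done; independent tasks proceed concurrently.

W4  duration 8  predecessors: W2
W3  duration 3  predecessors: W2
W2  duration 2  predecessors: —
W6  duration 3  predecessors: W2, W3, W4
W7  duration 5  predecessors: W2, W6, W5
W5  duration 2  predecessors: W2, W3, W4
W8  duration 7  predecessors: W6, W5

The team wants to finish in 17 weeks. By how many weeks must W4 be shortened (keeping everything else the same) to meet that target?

Current finish: 20 weeks; target: 17.
W4 is on every critical path, so each week cut from W4 cuts the finish by one (this holds down to a finish of 15).
Need 20 − 17 = 3 weeks off W4 → W4 becomes 5 weeks, finish becomes 17.

3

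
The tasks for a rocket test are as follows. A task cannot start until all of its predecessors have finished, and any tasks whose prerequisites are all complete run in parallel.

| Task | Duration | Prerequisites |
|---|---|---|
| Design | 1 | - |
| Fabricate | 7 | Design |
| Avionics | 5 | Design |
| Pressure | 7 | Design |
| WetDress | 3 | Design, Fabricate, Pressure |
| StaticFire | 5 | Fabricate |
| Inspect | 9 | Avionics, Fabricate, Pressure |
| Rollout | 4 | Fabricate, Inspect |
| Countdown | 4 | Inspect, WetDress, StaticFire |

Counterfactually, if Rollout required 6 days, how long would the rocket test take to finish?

23

Critical path before the change: Design→Fabricate→Inspect→Rollout = 1+7+9+4 = 21 giving 21 days.
Rollout is on the critical path; changing it to 6 makes that path 23 days.
No other chain overtakes it, so the finish is 23 days.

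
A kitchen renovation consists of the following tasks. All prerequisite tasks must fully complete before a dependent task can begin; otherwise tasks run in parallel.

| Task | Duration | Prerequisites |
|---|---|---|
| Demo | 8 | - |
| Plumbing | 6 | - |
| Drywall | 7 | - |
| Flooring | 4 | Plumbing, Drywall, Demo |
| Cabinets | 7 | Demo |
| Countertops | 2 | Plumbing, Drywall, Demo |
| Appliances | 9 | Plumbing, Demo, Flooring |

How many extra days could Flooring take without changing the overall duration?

0

The longest chain is Demo→Flooring→Appliances = 8+4+9 = 21; overall finish 21 days.
Flooring finishes as early as 12 and must finish by 12.
So Flooring can slip 12 − 12 = 0 days.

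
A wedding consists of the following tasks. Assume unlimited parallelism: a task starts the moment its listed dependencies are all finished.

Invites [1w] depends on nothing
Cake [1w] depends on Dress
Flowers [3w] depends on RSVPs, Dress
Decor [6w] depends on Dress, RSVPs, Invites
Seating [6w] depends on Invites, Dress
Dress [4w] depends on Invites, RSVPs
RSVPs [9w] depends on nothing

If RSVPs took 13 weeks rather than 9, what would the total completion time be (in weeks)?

The binding path is RSVPs→Dress→Seating = 9+4+6 = 19; finish at 19 weeks.
Since RSVPs is critical, the +4 change carries straight to that chain (now 23 weeks).
That remains the longest chain; total 23 weeks.

23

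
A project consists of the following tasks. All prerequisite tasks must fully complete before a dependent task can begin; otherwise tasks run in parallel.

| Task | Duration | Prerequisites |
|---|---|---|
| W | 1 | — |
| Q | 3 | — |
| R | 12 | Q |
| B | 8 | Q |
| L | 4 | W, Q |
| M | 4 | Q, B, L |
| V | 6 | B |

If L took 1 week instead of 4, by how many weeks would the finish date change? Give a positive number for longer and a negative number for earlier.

0

Baseline: Q→B→V = 3+8+6 = 17 → 17 weeks.
L has 6 weeks of float (longest path through it is 11).
That remains the longest chain; total 17 weeks.
Change in finish: 17 − 17 = +0 weeks.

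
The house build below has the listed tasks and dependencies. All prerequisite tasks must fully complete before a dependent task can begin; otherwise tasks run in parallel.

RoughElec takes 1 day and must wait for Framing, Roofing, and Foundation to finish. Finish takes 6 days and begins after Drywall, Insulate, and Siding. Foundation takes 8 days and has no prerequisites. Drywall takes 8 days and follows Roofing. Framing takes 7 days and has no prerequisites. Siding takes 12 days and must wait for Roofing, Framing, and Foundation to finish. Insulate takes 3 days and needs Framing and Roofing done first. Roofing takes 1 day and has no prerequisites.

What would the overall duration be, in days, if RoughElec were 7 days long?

26

Actual critical path: Foundation→Siding→Finish = 8+12+6 = 26 ⇒ 26 days.
The longest path through RoughElec is only 9 days, so RoughElec has float 17.
No other chain overtakes it, so the finish is 26 days.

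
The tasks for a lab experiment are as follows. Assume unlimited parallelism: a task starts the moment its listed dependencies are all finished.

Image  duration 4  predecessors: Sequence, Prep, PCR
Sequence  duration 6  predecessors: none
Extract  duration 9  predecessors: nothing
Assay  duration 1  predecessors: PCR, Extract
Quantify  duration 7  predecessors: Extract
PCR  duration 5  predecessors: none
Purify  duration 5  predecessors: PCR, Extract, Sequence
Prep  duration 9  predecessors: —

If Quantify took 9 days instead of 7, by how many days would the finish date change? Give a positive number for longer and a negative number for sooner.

Baseline: Extract→Quantify = 9+7 = 16 → 16 days.
Since Quantify is critical, the +2 change carries straight to that chain (now 18 days).
That remains the longest chain; total 18 days.
Change in finish: 18 − 16 = +2 days.

2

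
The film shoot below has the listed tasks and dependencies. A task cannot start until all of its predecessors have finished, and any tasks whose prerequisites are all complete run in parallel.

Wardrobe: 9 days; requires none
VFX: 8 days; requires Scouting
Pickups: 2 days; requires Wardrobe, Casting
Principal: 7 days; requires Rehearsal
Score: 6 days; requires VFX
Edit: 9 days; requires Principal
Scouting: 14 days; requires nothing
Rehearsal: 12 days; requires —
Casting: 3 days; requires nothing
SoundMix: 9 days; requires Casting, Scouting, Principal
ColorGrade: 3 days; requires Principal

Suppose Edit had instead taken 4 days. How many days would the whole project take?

As given, the longest chain is Rehearsal→Principal→Edit = 12+7+9 = 28, so the finish is 28 days.
Since Edit is critical, the -5 change carries straight to that chain (now 23 days).
Now Scouting→VFX→Score = 14+8+6 = 28 is longest, so the finish becomes 28 days.

28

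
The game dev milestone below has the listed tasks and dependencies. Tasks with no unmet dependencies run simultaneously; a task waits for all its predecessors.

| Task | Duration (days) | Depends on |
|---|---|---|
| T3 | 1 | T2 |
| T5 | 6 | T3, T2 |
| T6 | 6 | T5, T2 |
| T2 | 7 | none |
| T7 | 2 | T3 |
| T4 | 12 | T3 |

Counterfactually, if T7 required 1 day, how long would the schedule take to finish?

20

The binding path is T2→T3→T4 = 7+1+12 = 20; finish at 20 days.
The longest path through T7 is only 10 days, so T7 has float 10.
That remains the longest chain; total 20 days.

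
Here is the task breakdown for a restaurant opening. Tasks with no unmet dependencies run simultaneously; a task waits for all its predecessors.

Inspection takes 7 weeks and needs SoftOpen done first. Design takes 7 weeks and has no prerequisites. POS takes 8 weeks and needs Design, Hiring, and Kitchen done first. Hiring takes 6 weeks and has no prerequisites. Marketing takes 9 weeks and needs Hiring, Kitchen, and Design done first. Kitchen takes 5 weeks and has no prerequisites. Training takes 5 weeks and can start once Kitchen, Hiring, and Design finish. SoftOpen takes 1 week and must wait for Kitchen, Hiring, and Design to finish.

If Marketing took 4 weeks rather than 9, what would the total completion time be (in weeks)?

15

Critical path before the change: Design→Marketing = 7+9 = 16 giving 16 weeks.
Marketing is on the critical path; changing it to 4 makes that path 11 weeks.
Now Design→POS = 7+8 = 15 is longest, so the finish becomes 15 weeks.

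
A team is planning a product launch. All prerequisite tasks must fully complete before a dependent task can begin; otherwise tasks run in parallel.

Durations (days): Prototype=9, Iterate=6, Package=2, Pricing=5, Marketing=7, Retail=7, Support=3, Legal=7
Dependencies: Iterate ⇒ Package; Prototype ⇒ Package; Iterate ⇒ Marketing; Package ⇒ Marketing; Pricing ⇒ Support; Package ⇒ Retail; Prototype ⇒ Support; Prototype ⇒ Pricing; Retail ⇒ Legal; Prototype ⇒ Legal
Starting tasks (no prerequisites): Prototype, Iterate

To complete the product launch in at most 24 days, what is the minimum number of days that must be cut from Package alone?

Current finish: 25 days; target: 24.
Package is on every critical path, so each day cut from Package cuts the finish by one (this holds down to a finish of 24).
Need 25 − 24 = 1 day off Package → Package becomes 1 day, finish becomes 24.

1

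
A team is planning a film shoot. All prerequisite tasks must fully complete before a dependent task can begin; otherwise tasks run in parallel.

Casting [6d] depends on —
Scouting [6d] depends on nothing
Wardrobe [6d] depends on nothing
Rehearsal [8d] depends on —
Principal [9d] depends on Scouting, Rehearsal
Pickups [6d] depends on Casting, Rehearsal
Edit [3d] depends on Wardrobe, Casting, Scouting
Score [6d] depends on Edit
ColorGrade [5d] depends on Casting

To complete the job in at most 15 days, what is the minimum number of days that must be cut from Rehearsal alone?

Current finish: 17 days; target: 15.
Rehearsal is on every critical path, so each day cut from Rehearsal cuts the finish by one (this holds down to a finish of 15).
Need 17 − 15 = 2 days off Rehearsal → Rehearsal becomes 6 days, finish becomes 15.

2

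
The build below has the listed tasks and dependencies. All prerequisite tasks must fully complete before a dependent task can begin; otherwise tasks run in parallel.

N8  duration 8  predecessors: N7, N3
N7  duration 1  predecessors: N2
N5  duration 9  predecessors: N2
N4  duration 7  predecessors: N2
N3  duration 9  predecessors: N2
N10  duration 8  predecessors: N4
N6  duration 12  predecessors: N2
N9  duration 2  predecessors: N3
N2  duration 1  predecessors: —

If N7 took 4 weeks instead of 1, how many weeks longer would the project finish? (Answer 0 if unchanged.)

0

The binding path is N2→N3→N8 = 1+9+8 = 18; finish at 18 weeks.
N7 has 8 weeks of float (longest path through it is 10).
That remains the longest chain; total 18 weeks.
Change in finish: 18 − 18 = +0 weeks.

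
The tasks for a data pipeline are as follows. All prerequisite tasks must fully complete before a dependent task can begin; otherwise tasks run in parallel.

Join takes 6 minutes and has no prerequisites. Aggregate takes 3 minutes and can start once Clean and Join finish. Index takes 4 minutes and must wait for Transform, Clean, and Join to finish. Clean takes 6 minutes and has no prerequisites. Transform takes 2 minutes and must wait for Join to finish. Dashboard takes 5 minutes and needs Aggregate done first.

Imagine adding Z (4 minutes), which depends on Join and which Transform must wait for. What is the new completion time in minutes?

16

Originally the job takes 14 minutes.
With Z inserted, Transform now waits for max(Join, Z).
New critical path: Join→Z→Transform→Index = 6+4+2+4 = 16 ⇒ 16 minutes.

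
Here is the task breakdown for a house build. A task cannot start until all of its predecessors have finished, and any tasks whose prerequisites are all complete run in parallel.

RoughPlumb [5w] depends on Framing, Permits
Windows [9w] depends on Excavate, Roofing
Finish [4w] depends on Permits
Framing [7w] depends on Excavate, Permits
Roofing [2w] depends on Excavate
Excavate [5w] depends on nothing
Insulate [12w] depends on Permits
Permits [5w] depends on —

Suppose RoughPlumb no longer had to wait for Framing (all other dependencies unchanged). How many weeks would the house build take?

17

Before: longest chain Permits→Framing→RoughPlumb = 5+7+5 = 17, finish 17.
Without Framing→RoughPlumb, RoughPlumb's earliest start moves from 12 to 5.
New critical path: Permits→Insulate = 5+12 = 17 ⇒ 17 weeks.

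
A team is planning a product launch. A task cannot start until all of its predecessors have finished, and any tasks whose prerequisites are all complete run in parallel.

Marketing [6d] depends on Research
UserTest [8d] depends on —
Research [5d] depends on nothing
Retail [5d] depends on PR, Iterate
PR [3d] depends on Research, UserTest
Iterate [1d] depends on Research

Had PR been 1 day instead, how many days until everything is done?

Actual critical path: UserTest→PR→Retail = 8+3+5 = 16 ⇒ 16 days.
PR is on the critical path; changing it to 1 makes that path 14 days.
That remains the longest chain; total 14 days.

14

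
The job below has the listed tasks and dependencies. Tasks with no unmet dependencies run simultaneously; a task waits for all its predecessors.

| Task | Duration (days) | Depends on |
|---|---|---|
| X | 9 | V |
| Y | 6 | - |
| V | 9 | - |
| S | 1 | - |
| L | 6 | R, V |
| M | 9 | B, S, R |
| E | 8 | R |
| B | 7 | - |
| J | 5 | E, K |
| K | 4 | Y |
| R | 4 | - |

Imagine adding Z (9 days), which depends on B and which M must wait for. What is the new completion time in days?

25

Originally the plan takes 18 days.
With Z inserted, M now waits for max(B, S, R, Z).
New critical path: B→Z→M = 7+9+9 = 25 ⇒ 25 days.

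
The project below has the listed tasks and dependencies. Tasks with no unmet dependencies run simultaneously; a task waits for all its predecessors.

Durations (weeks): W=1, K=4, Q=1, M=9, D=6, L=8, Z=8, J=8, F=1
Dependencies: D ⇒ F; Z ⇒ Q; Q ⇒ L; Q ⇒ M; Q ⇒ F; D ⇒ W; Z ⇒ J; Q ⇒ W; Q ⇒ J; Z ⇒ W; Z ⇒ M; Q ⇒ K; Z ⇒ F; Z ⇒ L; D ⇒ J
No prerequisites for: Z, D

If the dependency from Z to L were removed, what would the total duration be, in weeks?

18

With the dependency in place, Z→Q→M = 8+1+9 = 18 sets the finish at 18 weeks.
Dropping Z→L doesn't change L's earliest start (9); another predecessor still binds.
The longest chain is now Z→Q→M = 8+1+9 = 18, so the project takes 18 weeks.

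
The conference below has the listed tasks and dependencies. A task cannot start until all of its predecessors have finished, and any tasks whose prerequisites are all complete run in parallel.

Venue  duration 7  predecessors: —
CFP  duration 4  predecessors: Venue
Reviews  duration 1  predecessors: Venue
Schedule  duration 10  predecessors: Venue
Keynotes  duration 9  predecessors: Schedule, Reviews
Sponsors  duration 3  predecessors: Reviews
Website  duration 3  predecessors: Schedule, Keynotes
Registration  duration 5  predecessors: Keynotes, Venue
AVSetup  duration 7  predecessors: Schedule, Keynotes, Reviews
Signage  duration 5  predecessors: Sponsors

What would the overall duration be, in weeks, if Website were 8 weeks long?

34

The binding path is Venue→Schedule→Keynotes→AVSetup = 7+10+9+7 = 33; finish at 33 weeks.
The longest path through Website is only 29 weeks, so Website has float 4.
The binding chain switches to Venue→Schedule→Keynotes→Website = 7+10+9+8 = 34; finish 34 weeks.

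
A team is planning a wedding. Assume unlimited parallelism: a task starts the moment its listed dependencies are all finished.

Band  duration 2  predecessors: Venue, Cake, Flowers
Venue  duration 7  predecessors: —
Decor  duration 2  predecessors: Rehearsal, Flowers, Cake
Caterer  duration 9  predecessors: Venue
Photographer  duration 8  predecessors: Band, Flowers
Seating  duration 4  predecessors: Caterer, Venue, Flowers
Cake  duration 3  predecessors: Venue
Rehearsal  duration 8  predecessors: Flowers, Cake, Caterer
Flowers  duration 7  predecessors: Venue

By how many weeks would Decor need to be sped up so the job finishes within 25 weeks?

1

Current finish: 26 weeks; target: 25.
Decor is on every critical path, so each week cut from Decor cuts the finish by one (this holds down to a finish of 25).
Need 26 − 25 = 1 week off Decor → Decor becomes 1 week, finish becomes 25.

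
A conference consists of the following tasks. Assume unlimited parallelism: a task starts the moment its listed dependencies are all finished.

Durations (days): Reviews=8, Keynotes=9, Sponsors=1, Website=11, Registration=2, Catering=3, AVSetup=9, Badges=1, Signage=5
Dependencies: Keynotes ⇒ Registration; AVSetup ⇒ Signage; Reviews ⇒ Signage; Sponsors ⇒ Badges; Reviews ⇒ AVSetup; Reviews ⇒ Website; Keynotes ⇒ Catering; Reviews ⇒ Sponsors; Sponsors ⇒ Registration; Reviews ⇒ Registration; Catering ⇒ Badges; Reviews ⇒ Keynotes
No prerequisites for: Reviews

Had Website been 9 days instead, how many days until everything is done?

Actual critical path: Reviews→AVSetup→Signage = 8+9+5 = 22 ⇒ 22 days.
The longest path through Website is only 19 days, so Website has float 3.
No other chain overtakes it, so the finish is 22 days.

22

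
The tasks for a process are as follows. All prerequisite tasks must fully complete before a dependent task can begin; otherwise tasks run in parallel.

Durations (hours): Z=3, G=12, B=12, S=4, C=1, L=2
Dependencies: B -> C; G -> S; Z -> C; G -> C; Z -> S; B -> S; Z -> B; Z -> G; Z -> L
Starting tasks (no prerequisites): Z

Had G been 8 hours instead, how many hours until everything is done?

19

The binding path is Z→G→S = 3+12+4 = 19; finish at 19 hours.
G is on the critical path; changing it to 8 makes that path 15 hours.
New critical path: Z→B→S = 3+12+4 = 19 ⇒ 19 hours.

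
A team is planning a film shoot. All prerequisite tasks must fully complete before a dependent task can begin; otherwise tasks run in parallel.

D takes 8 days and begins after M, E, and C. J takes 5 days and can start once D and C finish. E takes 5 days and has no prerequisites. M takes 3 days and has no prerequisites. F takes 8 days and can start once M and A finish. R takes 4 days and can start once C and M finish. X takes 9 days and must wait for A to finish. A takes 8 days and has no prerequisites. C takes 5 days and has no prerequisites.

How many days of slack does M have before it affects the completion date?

2

Critical path: E→D→J = 5+8+5 = 18, so the finish is 18 days.
The longest chain containing M totals 16 days.
Slack of M = 2 − 0 = 2 days.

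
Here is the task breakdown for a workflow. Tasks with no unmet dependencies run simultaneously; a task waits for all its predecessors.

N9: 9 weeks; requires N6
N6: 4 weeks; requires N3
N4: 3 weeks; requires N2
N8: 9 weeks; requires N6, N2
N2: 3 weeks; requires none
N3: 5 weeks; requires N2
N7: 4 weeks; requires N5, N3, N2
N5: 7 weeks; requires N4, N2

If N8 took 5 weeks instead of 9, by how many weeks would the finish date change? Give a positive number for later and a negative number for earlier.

0

As given, the longest chain is N2→N3→N6→N8 = 3+5+4+9 = 21, so the finish is 21 weeks.
N8 is on the critical path; changing it to 5 makes that path 17 weeks.
The binding chain switches to N2→N3→N6→N9 = 3+5+4+9 = 21; finish 21 weeks.
Change in finish: 21 − 21 = +0 weeks.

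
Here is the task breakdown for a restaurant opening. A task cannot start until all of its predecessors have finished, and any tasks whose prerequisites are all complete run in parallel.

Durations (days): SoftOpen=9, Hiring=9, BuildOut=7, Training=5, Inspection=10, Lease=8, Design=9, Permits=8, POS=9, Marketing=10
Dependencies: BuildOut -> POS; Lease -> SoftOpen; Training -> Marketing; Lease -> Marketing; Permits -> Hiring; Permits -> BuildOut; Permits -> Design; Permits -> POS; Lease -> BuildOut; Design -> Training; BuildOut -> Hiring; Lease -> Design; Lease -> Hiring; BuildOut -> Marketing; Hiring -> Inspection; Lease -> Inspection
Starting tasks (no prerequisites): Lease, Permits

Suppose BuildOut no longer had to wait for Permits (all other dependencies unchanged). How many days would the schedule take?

Original critical path: Lease→BuildOut→Hiring→Inspection = 8+7+9+10 = 34 ⇒ 34 days.
Dropping Permits→BuildOut doesn't change BuildOut's earliest start (8); another predecessor still binds.
After: Lease→BuildOut→Hiring→Inspection = 8+7+9+10 = 34 → 34 days.

34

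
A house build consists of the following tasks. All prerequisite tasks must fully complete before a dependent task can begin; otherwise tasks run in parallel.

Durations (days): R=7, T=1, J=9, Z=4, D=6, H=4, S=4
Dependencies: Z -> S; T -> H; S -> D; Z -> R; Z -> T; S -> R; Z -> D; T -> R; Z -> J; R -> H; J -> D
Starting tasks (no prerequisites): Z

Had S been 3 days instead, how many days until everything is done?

19

Critical path before the change: Z→S→R→H = 4+4+7+4 = 19 giving 19 days.
S is on the critical path; changing it to 3 makes that path 18 days.
Now Z→J→D = 4+9+6 = 19 is longest, so the finish becomes 19 days.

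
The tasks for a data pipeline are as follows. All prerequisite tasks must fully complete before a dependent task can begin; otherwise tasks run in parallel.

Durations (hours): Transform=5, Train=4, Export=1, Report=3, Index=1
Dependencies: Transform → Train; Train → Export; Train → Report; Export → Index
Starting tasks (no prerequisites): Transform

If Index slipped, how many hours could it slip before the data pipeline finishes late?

1

Critical path: Transform→Train→Report = 5+4+3 = 12, so the finish is 12 hours.
The longest chain containing Index totals 11 hours.
Slack of Index = 11 − 10 = 1 hour.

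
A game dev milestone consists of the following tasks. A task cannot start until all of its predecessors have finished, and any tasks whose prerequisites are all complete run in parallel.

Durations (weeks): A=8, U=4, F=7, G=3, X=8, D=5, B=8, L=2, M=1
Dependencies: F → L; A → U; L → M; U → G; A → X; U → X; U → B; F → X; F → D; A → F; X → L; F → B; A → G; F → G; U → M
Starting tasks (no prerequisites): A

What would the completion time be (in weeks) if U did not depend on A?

With the dependency in place, A→F→X→L→M = 8+7+8+2+1 = 26 sets the finish at 26 weeks.
Without A→U, U's earliest start moves from 8 to 0.
After: A→F→X→L→M = 8+7+8+2+1 = 26 → 26 weeks.

26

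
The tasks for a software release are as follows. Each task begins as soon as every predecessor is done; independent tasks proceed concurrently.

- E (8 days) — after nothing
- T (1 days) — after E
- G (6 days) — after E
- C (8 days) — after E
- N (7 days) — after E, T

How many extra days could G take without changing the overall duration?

2

The longest chain is E→T→N = 8+1+7 = 16; overall finish 16 days.
The longest chain containing G totals 14 days.
So G can slip 16 − 14 = 2 days.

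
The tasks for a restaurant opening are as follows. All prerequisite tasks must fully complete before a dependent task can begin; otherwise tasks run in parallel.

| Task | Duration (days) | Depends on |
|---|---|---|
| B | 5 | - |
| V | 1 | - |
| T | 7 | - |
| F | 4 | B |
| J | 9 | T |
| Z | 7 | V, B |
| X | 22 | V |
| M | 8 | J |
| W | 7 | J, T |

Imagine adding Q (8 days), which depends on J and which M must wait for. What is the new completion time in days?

32

Originally the schedule takes 24 days.
With Q inserted, M now waits for max(J, Q).
New critical path: T→J→Q→M = 7+9+8+8 = 32 ⇒ 32 days.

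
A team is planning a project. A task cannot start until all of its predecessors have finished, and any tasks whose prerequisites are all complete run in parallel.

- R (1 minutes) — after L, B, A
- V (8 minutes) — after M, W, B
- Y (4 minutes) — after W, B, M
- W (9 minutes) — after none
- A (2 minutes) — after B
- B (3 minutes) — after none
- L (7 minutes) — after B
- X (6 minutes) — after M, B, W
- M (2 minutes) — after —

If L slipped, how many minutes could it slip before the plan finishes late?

6

Critical path: W→V = 9+8 = 17, so the finish is 17 minutes.
L finishes as early as 10 and must finish by 16.
Float = 17 − 11 = 6.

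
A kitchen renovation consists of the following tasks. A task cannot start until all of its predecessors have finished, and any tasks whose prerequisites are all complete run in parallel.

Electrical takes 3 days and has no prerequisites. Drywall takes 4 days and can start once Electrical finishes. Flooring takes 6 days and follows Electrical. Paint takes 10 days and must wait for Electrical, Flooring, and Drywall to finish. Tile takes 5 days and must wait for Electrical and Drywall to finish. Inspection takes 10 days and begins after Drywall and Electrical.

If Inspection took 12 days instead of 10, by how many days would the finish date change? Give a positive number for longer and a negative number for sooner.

The binding path is Electrical→Flooring→Paint = 3+6+10 = 19; finish at 19 days.
Inspection has 2 days of float (longest path through it is 17).
New critical path: Electrical→Drywall→Inspection = 3+4+12 = 19 ⇒ 19 days.
Change in finish: 19 − 19 = +0 days.

0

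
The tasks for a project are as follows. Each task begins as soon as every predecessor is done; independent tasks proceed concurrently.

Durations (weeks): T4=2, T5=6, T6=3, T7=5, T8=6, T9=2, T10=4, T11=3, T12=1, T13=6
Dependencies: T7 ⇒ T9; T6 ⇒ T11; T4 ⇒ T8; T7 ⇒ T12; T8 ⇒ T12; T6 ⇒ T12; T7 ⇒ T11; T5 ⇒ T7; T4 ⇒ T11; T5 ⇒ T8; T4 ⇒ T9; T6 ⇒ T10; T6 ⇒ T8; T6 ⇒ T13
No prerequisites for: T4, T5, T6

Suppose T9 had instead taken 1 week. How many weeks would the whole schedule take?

Critical path before the change: T5→T7→T11 = 6+5+3 = 14 giving 14 weeks.
The longest path through T9 is only 13 weeks, so T9 has float 1.
The critical path is still T5→T7→T11; finish is now 14 weeks.

14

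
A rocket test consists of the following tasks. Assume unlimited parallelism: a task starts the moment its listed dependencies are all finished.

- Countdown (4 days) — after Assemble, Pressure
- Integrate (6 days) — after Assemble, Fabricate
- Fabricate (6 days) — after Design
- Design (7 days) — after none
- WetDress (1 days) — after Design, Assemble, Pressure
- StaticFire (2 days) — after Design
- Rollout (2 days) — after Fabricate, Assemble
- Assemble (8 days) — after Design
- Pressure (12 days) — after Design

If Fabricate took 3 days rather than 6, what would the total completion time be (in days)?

23

The binding path is Design→Pressure→Countdown = 7+12+4 = 23; finish at 23 days.
The longest path through Fabricate is only 19 days, so Fabricate has float 4.
The critical path is still Design→Pressure→Countdown; finish is now 23 days.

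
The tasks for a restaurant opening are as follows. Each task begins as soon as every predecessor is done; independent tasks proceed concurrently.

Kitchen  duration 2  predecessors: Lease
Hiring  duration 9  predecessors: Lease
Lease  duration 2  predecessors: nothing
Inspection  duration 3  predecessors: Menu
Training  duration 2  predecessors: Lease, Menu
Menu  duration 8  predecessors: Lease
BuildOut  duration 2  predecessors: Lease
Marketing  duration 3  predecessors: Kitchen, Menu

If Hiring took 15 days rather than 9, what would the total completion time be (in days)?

17

Critical path before the change: Lease→Menu→Marketing = 2+8+3 = 13 giving 13 days.
The longest path through Hiring is only 11 days, so Hiring has float 2.
Now Lease→Hiring = 2+15 = 17 is longest, so the finish becomes 17 days.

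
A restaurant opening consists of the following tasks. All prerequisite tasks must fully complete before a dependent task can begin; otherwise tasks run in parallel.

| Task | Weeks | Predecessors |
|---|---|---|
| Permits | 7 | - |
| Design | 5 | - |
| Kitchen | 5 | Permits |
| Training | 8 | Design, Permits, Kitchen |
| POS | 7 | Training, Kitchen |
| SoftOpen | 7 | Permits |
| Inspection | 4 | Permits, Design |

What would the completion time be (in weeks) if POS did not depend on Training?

20

Original critical path: Permits→Kitchen→Training→POS = 7+5+8+7 = 27 ⇒ 27 weeks.
Without Training→POS, POS's earliest start moves from 20 to 12.
After: Permits→Kitchen→Training = 7+5+8 = 20 → 20 weeks.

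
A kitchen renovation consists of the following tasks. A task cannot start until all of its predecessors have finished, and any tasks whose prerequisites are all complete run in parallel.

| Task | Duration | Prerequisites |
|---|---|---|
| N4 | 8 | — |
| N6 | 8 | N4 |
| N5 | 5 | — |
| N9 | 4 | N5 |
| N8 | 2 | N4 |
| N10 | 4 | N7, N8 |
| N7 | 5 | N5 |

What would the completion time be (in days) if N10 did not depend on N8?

16

Original critical path: N4→N6 = 8+8 = 16 ⇒ 16 days.
Dropping N8→N10 doesn't change N10's earliest start (10); another predecessor still binds.
New critical path: N4→N6 = 8+8 = 16 ⇒ 16 days.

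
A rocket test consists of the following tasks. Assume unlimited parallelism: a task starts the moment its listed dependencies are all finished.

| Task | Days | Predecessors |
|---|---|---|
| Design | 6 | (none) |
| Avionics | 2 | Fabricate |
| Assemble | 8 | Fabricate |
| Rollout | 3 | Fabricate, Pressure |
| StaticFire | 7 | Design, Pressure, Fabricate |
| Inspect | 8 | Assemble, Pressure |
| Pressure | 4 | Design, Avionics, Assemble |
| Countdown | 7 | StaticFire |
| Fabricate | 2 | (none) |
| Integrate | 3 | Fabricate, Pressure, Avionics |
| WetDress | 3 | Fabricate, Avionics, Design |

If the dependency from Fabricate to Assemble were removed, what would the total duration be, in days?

26

Original critical path: Fabricate→Assemble→Pressure→StaticFire→Countdown = 2+8+4+7+7 = 28 ⇒ 28 days.
Without Fabricate→Assemble, Assemble's earliest start moves from 2 to 0.
New critical path: Assemble→Pressure→StaticFire→Countdown = 8+4+7+7 = 26 ⇒ 26 days.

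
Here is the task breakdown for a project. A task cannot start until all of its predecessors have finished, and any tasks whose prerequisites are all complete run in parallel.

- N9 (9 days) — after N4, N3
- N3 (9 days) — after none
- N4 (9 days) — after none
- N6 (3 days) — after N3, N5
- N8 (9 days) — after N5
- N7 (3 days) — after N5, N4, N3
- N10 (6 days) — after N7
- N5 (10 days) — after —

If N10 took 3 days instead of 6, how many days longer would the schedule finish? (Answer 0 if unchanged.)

The binding path is N5→N7→N10 = 10+3+6 = 19; finish at 19 days.
N10 is on the critical path; changing it to 3 makes that path 16 days.
Now N5→N8 = 10+9 = 19 is longest, so the finish becomes 19 days.
Change in finish: 19 − 19 = +0 days.

0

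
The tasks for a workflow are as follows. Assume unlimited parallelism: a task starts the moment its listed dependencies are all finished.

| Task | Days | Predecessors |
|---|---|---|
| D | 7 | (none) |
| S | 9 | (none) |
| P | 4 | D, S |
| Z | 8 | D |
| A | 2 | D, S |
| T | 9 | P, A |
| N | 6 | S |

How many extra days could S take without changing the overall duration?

0

S→P→T = 9+4+9 = 22 sets the makespan at 22 days.
S finishes as early as 9 and must finish by 9.
So S can slip 9 − 9 = 0 days.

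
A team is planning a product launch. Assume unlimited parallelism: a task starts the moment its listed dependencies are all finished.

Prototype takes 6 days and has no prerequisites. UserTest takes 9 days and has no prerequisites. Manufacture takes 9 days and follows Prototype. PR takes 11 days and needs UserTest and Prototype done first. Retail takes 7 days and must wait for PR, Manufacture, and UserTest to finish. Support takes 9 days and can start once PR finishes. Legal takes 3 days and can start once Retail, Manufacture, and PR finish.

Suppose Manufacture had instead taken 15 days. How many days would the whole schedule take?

Actual critical path: UserTest→PR→Retail→Legal = 9+11+7+3 = 30 ⇒ 30 days.
The longest path through Manufacture is only 25 days, so Manufacture has float 5.
The binding chain switches to Prototype→Manufacture→Retail→Legal = 6+15+7+3 = 31; finish 31 days.

31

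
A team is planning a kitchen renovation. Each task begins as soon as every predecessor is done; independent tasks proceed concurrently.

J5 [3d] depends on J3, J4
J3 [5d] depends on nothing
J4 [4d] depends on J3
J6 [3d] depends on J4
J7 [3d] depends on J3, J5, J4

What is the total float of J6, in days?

Critical path: J3→J4→J5→J7 = 5+4+3+3 = 15, so the finish is 15 days.
The longest chain containing J6 totals 12 days.
So J6 can slip 15 − 12 = 3 days.

3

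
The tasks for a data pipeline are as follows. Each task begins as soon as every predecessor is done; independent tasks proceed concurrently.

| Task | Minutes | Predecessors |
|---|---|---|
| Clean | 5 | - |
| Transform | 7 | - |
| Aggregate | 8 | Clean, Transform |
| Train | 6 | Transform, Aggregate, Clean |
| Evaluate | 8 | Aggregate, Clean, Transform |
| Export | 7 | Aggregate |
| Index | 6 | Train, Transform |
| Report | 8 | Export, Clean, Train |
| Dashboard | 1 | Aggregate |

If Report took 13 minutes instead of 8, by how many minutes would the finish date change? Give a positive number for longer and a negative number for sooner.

5

Critical path before the change: Transform→Aggregate→Export→Report = 7+8+7+8 = 30 giving 30 minutes.
Since Report is critical, the +5 change carries straight to that chain (now 35 minutes).
No other chain overtakes it, so the finish is 35 minutes.
Change in finish: 35 − 30 = +5 minutes.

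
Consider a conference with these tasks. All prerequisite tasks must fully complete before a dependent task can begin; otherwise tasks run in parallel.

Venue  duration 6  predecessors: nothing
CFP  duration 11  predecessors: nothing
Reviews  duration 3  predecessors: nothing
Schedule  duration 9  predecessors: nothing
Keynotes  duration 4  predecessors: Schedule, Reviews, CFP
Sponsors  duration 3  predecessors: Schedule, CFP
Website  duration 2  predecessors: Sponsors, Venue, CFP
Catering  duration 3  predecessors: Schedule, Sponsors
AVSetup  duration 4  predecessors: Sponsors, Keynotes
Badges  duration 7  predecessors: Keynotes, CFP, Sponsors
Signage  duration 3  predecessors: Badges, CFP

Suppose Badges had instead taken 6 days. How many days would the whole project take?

24

As given, the longest chain is CFP→Keynotes→Badges→Signage = 11+4+7+3 = 25, so the finish is 25 days.
Since Badges is critical, the -1 change carries straight to that chain (now 24 days).
The critical path is still CFP→Keynotes→Badges→Signage; finish is now 24 days.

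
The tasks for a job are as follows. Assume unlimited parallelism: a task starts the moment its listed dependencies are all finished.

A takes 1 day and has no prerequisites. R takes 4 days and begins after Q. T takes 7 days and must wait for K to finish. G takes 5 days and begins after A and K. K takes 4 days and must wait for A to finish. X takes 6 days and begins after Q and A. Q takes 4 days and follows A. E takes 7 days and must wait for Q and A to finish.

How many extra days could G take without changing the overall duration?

2

Critical path: A→Q→E = 1+4+7 = 12, so the finish is 12 days.
The longest chain containing G totals 10 days.
Slack of G = 7 − 5 = 2 days.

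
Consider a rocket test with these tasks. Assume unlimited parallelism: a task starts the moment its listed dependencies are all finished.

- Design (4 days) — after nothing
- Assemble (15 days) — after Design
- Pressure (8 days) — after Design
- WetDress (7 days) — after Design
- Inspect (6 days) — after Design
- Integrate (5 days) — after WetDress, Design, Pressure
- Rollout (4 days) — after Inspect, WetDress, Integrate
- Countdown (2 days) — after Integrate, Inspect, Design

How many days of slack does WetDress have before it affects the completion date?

Design→Pressure→Integrate→Rollout = 4+8+5+4 = 21 sets the makespan at 21 days.
The longest chain containing WetDress totals 20 days.
Slack of WetDress = 5 − 4 = 1 day.

1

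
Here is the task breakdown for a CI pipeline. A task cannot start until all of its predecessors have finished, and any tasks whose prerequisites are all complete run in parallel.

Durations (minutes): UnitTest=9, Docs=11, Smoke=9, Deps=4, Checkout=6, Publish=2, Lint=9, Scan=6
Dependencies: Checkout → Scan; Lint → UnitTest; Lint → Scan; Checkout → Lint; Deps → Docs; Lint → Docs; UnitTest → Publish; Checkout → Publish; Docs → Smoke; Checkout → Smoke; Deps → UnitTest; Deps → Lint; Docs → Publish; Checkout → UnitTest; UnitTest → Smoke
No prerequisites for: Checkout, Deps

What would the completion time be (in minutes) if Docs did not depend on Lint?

33

With the dependency in place, Checkout→Lint→Docs→Smoke = 6+9+11+9 = 35 sets the finish at 35 minutes.
Without Lint→Docs, Docs's earliest start moves from 15 to 4.
New critical path: Checkout→Lint→UnitTest→Smoke = 6+9+9+9 = 33 ⇒ 33 minutes.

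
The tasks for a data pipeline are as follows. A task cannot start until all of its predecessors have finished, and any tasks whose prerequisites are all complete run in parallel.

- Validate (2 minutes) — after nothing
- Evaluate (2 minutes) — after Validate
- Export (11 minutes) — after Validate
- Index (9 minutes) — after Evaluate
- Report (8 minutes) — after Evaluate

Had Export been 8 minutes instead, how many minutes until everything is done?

Baseline: Validate→Export = 2+11 = 13 → 13 minutes.
Since Export is critical, the -3 change carries straight to that chain (now 10 minutes).
New critical path: Validate→Evaluate→Index = 2+2+9 = 13 ⇒ 13 minutes.

13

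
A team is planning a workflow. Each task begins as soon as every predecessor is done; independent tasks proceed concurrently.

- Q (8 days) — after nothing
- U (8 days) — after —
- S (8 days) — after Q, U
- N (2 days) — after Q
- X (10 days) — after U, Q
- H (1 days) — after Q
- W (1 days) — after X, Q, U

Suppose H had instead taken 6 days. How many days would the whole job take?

As given, the longest chain is Q→X→W = 8+10+1 = 19, so the finish is 19 days.
H is off the critical path — its longest chain is 9 days, giving 10 of slack.
No other chain overtakes it, so the finish is 19 days.

19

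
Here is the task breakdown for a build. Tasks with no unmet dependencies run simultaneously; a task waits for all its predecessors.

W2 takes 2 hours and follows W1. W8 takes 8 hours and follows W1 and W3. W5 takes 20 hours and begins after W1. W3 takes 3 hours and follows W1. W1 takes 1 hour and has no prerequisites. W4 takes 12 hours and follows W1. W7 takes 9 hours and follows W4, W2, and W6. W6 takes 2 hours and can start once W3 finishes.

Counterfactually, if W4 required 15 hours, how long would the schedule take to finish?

Critical path before the change: W1→W4→W7 = 1+12+9 = 22 giving 22 hours.
W4 is on the critical path; changing it to 15 makes that path 25 hours.
No other chain overtakes it, so the finish is 25 hours.

25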